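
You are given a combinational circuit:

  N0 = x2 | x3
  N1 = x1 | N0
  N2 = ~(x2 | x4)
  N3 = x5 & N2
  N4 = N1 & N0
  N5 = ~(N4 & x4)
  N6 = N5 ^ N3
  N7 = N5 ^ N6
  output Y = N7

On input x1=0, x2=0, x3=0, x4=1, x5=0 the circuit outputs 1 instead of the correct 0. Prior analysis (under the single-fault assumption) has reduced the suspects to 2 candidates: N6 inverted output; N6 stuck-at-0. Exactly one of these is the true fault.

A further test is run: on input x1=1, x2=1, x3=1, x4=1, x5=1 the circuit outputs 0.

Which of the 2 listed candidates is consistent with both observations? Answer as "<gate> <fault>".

Evaluate each candidate on input x1=1, x2=1, x3=1, x4=1, x5=1:
  N6 inverted output: N0=1, N1=1, N2=0, N3=0, N4=1, N5=0, N6=1 [inverted output], N7=1 → 1 — eliminated
  N6 stuck-at-0: N0=1, N1=1, N2=0, N3=0, N4=1, N5=0, N6=0 [stuck-at-0], N7=0 → 0 — matches
Only N6 stuck-at-0 reproduces the observed 0.

N6 stuck-at-0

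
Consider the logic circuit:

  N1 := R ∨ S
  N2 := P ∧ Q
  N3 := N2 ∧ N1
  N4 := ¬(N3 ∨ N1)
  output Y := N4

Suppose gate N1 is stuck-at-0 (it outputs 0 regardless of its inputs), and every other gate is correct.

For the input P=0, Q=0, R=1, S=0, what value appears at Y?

Propagate with N1 forced: N1=0 [stuck-at-0], N2=0, N3=0, N4=1.
So Y = 1. (Without the fault it would be 0.)

1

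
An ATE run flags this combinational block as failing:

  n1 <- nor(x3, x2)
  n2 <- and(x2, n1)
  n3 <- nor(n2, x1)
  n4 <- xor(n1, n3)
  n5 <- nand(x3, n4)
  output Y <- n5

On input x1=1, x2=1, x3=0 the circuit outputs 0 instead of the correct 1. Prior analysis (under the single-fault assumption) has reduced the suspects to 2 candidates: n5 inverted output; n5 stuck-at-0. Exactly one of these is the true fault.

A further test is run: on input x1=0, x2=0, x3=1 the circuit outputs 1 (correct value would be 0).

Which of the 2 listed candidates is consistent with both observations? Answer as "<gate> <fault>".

n5 inverted output

Evaluate each candidate on input x1=0, x2=0, x3=1:
  n5 inverted output: n1=0, n2=0, n3=1, n4=1, n5=1 [inverted output] → 1 — matches
  n5 stuck-at-0: n1=0, n2=0, n3=1, n4=1, n5=0 [stuck-at-0] → 0 — eliminated
Only n5 inverted output reproduces the observed 1.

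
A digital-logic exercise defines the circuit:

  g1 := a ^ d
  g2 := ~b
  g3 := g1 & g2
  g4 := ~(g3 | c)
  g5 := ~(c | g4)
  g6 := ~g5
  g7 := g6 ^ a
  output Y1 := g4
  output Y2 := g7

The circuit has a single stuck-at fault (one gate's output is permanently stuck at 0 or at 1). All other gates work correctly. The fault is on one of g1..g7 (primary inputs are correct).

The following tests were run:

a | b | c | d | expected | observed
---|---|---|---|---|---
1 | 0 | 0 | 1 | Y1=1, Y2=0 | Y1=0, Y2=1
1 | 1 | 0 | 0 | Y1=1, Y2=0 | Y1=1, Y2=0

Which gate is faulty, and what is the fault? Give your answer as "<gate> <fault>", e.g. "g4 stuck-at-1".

g1 stuck-at-1

Fault-free values for test 1 (a=1, b=0, c=0, d=1): g1=0, g2=1, g3=0, g4=1, g5=0, g6=1, g7=0, giving Y1=1, Y2=0. Observed Y1=0, Y2=1.
Test 1: faults giving observed Y1=0, Y2=1 are {g1 stuck-at-1, g3 stuck-at-1, g4 stuck-at-0}.
Test 2 (a=1, b=1, c=0, d=0): fault-free g1=1, g2=0, g3=0, g4=1, g5=0, g6=1, g7=0 → Y1=1, Y2=0; observed Y1=1, Y2=0. Eliminates g3 stuck-at-1, g4 stuck-at-0.
Only g1 stuck-at-1 is consistent with every test.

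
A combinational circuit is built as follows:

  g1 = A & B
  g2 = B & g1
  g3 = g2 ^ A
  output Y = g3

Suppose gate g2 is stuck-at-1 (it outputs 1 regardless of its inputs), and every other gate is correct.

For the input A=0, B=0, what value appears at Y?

1

Propagate with g2 forced: g1=0, g2=1 [stuck-at-1], g3=1.
So Y = 1. (Without the fault it would be 0.)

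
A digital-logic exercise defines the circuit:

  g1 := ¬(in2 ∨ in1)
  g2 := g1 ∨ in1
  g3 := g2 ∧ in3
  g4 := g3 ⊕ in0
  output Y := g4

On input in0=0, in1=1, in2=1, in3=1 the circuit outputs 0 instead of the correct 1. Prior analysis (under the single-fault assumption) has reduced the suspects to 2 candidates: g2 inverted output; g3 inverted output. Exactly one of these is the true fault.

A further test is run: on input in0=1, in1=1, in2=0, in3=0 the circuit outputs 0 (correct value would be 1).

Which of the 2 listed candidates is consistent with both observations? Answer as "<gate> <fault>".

Evaluate each candidate on input in0=1, in1=1, in2=0, in3=0:
  g2 inverted output: g1=0, g2=0 [inverted output], g3=0, g4=1 → 1 — eliminated
  g3 inverted output: g1=0, g2=1, g3=1 [inverted output], g4=0 → 0 — matches
Only g3 inverted output reproduces the observed 0.

g3 inverted output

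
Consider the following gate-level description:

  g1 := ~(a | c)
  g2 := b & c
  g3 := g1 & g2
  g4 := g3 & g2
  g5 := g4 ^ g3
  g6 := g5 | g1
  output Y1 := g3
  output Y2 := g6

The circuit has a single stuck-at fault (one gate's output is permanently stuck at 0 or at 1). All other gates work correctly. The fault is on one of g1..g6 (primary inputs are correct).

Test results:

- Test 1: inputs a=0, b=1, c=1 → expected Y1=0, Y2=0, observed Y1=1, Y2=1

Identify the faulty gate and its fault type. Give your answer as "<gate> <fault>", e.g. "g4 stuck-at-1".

g1 stuck-at-1

Fault-free values for test 1 (a=0, b=1, c=1): g1=0, g2=1, g3=0, g4=0, g5=0, g6=0, giving Y1=0, Y2=0. Observed Y1=1, Y2=1.
Test 1: faults giving observed Y1=1, Y2=1 are {g1 stuck-at-1}.
Only g1 stuck-at-1 is consistent with every test.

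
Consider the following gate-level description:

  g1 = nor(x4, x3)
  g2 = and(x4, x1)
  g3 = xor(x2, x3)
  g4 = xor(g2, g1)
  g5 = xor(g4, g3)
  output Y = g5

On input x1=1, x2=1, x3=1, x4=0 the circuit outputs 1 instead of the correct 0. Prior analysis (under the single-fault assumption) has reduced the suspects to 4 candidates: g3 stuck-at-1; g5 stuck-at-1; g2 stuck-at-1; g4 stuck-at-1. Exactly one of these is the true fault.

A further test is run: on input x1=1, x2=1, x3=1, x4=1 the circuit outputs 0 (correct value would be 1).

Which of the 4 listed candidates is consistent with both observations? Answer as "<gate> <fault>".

Evaluate each candidate on input x1=1, x2=1, x3=1, x4=1:
  g3 stuck-at-1: g1=0, g2=1, g3=1 [stuck-at-1], g4=1, g5=0 → 0 — matches
  g5 stuck-at-1: g1=0, g2=1, g3=0, g4=1, g5=1 [stuck-at-1] → 1 — eliminated
  g2 stuck-at-1: g1=0, g2=1 [stuck-at-1], g3=0, g4=1, g5=1 → 1 — eliminated
  g4 stuck-at-1: g1=0, g2=1, g3=0, g4=1 [stuck-at-1], g5=1 → 1 — eliminated
Only g3 stuck-at-1 reproduces the observed 0.

g3 stuck-at-1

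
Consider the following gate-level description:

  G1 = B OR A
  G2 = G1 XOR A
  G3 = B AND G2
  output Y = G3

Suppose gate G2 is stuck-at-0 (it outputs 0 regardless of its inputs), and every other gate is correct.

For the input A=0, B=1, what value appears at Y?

Propagate with G2 forced: G1=1, G2=0 [stuck-at-0], G3=0.
So Y = 0. (Without the fault it would be 1.)

0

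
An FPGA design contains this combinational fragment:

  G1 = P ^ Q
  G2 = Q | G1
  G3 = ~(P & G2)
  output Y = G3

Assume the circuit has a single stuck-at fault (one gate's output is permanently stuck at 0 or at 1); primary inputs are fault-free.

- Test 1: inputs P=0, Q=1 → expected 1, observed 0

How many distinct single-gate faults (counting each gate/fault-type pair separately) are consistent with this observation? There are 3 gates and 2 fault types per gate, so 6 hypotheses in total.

1

Fault-free: G1=1, G2=1, G3=1 → 1. Observed 0.
  G1 stuck-at-0: output 1 ✗
  G1 stuck-at-1: output 1 ✗
  G2 stuck-at-0: output 1 ✗
  G2 stuck-at-1: output 1 ✗
  G3 stuck-at-0: output 0 ✓
  G3 stuck-at-1: output 1 ✗
Consistent faults: {G3 stuck-at-0} — 1 in all.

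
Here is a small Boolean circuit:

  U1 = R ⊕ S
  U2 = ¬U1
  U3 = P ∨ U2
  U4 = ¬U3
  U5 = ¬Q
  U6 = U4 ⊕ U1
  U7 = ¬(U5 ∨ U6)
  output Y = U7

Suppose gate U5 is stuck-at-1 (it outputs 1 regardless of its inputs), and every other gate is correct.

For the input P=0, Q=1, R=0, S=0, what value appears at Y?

Propagate with U5 forced: U1=0, U2=1, U3=1, U4=0, U5=1 [stuck-at-1], U6=0, U7=0.
So Y = 0. (Without the fault it would be 1.)

0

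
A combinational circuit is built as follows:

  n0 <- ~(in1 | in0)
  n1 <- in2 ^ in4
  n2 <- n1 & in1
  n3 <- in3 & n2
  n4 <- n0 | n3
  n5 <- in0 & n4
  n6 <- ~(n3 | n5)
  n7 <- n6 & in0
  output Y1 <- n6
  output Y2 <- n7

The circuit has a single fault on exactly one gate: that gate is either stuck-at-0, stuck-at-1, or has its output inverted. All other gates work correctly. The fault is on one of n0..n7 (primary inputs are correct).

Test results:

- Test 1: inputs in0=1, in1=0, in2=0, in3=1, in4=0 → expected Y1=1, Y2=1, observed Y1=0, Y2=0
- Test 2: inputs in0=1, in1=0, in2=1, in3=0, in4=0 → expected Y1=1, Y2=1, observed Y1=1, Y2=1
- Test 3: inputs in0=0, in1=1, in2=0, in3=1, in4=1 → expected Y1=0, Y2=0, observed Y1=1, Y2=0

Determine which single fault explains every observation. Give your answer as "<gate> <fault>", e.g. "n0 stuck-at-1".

n2 inverted output

Fault-free values for test 1 (in0=1, in1=0, in2=0, in3=1, in4=0): n0=0, n1=0, n2=0, n3=0, n4=0, n5=0, n6=1, n7=1, giving Y1=1, Y2=1. Observed Y1=0, Y2=0.
Test 1: faults giving observed Y1=0, Y2=0 are {n0 stuck-at-1, n0 inverted output, n2 stuck-at-1, n2 inverted output, n3 stuck-at-1, n3 inverted output, n4 stuck-at-1, n4 inverted output, n5 stuck-at-1, n5 inverted output, n6 stuck-at-0, n6 inverted output}.
Test 2 (in0=1, in1=0, in2=1, in3=0, in4=0): fault-free n0=0, n1=1, n2=0, n3=0, n4=0, n5=0, n6=1, n7=1 → Y1=1, Y2=1; observed Y1=1, Y2=1. Eliminates n0 stuck-at-1, n0 inverted output, n3 stuck-at-1, n3 inverted output, n4 stuck-at-1, n4 inverted output, n5 stuck-at-1, n5 inverted output, n6 stuck-at-0, n6 inverted output.
Test 3 (in0=0, in1=1, in2=0, in3=1, in4=1): fault-free n0=0, n1=1, n2=1, n3=1, n4=1, n5=0, n6=0, n7=0 → Y1=0, Y2=0; observed Y1=1, Y2=0. Eliminates n2 stuck-at-1.
Only n2 inverted output is consistent with every test.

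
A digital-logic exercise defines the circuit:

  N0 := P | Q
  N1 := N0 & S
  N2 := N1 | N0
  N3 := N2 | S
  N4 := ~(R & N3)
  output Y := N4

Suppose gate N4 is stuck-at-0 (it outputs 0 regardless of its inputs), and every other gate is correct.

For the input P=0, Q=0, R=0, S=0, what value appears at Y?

0

Propagate with N4 forced: N0=0, N1=0, N2=0, N3=0, N4=0 [stuck-at-0].
So Y = 0. (Without the fault it would be 1.)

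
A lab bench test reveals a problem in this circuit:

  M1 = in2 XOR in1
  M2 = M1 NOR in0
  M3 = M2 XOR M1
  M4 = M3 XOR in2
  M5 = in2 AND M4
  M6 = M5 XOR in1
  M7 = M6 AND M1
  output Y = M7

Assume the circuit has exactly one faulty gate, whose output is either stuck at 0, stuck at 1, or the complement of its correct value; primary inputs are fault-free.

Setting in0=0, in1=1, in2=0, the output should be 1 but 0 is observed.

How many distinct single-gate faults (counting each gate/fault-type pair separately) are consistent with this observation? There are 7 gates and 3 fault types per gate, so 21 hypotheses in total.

8

Fault-free: M1=1, M2=0, M3=1, M4=1, M5=0, M6=1, M7=1 → 1. Observed 0.
  M1: stuck-at-0, inverted output ✓; others ✗
  M2: none of the 3 fault types match ✗
  M3: none of the 3 fault types match ✗
  M4: none of the 3 fault types match ✗
  M5: stuck-at-1, inverted output ✓; others ✗
  M6: stuck-at-0, inverted output ✓; others ✗
  M7: stuck-at-0, inverted output ✓; others ✗
Consistent faults: {M1 stuck-at-0, M1 inverted output, M5 stuck-at-1, M5 inverted output, M6 stuck-at-0, M6 inverted output, M7 stuck-at-0, M7 inverted output} — 8 in all.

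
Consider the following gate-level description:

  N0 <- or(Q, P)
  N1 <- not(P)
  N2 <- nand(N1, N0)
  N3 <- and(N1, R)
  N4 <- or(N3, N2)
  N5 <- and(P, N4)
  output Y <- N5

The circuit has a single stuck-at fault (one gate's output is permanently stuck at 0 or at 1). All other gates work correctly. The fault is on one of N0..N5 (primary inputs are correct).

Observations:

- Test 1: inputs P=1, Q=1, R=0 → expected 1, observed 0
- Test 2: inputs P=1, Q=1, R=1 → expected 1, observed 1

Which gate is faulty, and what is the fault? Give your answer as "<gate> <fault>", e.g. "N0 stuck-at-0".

Fault-free values for test 1 (P=1, Q=1, R=0): N0=1, N1=0, N2=1, N3=0, N4=1, N5=1, giving Y=1. Observed 0.
Test 1: faults giving observed 0 are {N1 stuck-at-1, N2 stuck-at-0, N4 stuck-at-0, N5 stuck-at-0}.
Test 2 (P=1, Q=1, R=1): fault-free N0=1, N1=0, N2=1, N3=0, N4=1, N5=1 → 1; observed 1. Eliminates N2 stuck-at-0, N4 stuck-at-0, N5 stuck-at-0.
Only N1 stuck-at-1 is consistent with every test.

N1 stuck-at-1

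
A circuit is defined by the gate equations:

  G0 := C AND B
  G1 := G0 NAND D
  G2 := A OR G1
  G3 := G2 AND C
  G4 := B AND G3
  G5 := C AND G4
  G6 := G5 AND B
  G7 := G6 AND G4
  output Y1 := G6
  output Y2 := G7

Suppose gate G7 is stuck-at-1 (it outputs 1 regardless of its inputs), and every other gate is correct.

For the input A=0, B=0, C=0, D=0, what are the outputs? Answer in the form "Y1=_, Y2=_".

Y1=0, Y2=1

Propagate with G7 forced: G0=0, G1=1, G2=1, G3=0, G4=0, G5=0, G6=0, G7=1 [stuck-at-1].
So the outputs are Y1=0, Y2=1. (Without the fault they would be Y1=0, Y2=0.)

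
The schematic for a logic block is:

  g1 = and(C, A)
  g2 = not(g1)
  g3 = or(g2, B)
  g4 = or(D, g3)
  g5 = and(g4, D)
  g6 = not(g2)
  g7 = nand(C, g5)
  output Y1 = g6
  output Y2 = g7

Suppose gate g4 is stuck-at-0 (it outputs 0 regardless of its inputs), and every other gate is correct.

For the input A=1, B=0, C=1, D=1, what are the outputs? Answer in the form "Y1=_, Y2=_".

Y1=1, Y2=1

Propagate with g4 forced: g1=1, g2=0, g3=0, g4=0 [stuck-at-0], g5=0, g6=1, g7=1.
So the outputs are Y1=1, Y2=1. (Without the fault they would be Y1=1, Y2=0.)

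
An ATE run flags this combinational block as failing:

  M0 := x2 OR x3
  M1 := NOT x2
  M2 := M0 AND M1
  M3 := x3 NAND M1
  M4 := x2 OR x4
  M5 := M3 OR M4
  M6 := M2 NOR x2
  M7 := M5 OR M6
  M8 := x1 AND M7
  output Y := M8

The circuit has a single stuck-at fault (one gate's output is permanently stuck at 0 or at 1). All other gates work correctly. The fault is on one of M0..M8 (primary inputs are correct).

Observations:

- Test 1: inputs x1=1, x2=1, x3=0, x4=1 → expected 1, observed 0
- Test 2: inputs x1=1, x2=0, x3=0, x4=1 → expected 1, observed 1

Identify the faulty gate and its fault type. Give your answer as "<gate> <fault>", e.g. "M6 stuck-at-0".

Fault-free values for test 1 (x1=1, x2=1, x3=0, x4=1): M0=1, M1=0, M2=0, M3=1, M4=1, M5=1, M6=0, M7=1, M8=1, giving Y=1. Observed 0.
Test 1: faults giving observed 0 are {M5 stuck-at-0, M7 stuck-at-0, M8 stuck-at-0}.
Test 2 (x1=1, x2=0, x3=0, x4=1): fault-free M0=0, M1=1, M2=0, M3=1, M4=1, M5=1, M6=1, M7=1, M8=1 → 1; observed 1. Eliminates M7 stuck-at-0, M8 stuck-at-0.
Only M5 stuck-at-0 is consistent with every test.

M5 stuck-at-0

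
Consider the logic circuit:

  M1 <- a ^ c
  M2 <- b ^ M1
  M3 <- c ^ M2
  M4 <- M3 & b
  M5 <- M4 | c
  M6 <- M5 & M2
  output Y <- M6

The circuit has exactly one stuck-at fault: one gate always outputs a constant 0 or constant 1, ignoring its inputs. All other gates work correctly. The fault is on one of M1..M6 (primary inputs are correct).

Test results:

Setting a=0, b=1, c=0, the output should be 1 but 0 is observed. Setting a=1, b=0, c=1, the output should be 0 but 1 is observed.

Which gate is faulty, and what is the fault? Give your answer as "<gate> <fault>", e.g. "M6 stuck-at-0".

Fault-free values for test 1 (a=0, b=1, c=0): M1=0, M2=1, M3=1, M4=1, M5=1, M6=1, giving Y=1. Observed 0.
Test 1: faults giving observed 0 are {M1 stuck-at-1, M2 stuck-at-0, M3 stuck-at-0, M4 stuck-at-0, M5 stuck-at-0, M6 stuck-at-0}.
Test 2 (a=1, b=0, c=1): fault-free M1=0, M2=0, M3=1, M4=0, M5=1, M6=0 → 0; observed 1. Eliminates M2 stuck-at-0, M3 stuck-at-0, M4 stuck-at-0, M5 stuck-at-0, M6 stuck-at-0.
Only M1 stuck-at-1 is consistent with every test.

M1 stuck-at-1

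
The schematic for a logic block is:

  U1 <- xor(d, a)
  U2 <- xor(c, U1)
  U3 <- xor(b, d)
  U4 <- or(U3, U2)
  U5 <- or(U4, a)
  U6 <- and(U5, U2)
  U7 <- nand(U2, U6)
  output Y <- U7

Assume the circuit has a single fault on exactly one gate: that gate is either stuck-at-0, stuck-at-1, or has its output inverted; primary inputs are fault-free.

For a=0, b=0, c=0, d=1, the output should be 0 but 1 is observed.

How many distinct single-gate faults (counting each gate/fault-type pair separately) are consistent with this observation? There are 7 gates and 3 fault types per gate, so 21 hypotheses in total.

Fault-free: U1=1, U2=1, U3=1, U4=1, U5=1, U6=1, U7=0 → 0. Observed 1.
  U1: stuck-at-0, inverted output ✓; others ✗
  U2: stuck-at-0, inverted output ✓; others ✗
  U3: none of the 3 fault types match ✗
  U4: stuck-at-0, inverted output ✓; others ✗
  U5: stuck-at-0, inverted output ✓; others ✗
  U6: stuck-at-0, inverted output ✓; others ✗
  U7: stuck-at-1, inverted output ✓; others ✗
Consistent faults: {U1 stuck-at-0, U1 inverted output, U2 stuck-at-0, U2 inverted output, U4 stuck-at-0, U4 inverted output, U5 stuck-at-0, U5 inverted output, U6 stuck-at-0, U6 inverted output, U7 stuck-at-1, U7 inverted output} — 12 in all.

12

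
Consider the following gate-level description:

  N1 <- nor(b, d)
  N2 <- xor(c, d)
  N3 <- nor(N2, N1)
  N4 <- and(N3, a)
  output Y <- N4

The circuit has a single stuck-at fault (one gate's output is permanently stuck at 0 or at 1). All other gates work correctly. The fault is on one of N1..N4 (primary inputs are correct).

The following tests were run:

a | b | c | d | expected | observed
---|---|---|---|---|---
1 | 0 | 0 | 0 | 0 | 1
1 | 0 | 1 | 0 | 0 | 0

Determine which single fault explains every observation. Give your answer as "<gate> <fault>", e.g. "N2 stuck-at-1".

Fault-free values for test 1 (a=1, b=0, c=0, d=0): N1=1, N2=0, N3=0, N4=0, giving Y=0. Observed 1.
Test 1: faults giving observed 1 are {N1 stuck-at-0, N3 stuck-at-1, N4 stuck-at-1}.
Test 2 (a=1, b=0, c=1, d=0): fault-free N1=1, N2=1, N3=0, N4=0 → 0; observed 0. Eliminates N3 stuck-at-1, N4 stuck-at-1.
Only N1 stuck-at-0 is consistent with every test.

N1 stuck-at-0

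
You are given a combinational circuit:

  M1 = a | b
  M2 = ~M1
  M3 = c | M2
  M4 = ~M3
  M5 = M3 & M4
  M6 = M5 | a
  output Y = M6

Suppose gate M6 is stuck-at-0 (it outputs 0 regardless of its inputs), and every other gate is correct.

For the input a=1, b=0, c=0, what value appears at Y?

0

Propagate with M6 forced: M1=1, M2=0, M3=0, M4=1, M5=0, M6=0 [stuck-at-0].
So Y = 0. (Without the fault it would be 1.)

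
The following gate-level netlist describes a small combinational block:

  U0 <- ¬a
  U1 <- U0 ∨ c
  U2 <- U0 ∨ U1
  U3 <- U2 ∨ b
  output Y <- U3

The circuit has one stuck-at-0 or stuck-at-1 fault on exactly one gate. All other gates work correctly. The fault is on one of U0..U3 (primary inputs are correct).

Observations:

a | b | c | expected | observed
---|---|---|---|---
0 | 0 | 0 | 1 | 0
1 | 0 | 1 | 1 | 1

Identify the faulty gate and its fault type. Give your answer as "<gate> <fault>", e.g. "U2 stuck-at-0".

U0 stuck-at-0

Fault-free values for test 1 (a=0, b=0, c=0): U0=1, U1=1, U2=1, U3=1, giving Y=1. Observed 0.
Test 1: faults giving observed 0 are {U0 stuck-at-0, U2 stuck-at-0, U3 stuck-at-0}.
Test 2 (a=1, b=0, c=1): fault-free U0=0, U1=1, U2=1, U3=1 → 1; observed 1. Eliminates U2 stuck-at-0, U3 stuck-at-0.
Only U0 stuck-at-0 is consistent with every test.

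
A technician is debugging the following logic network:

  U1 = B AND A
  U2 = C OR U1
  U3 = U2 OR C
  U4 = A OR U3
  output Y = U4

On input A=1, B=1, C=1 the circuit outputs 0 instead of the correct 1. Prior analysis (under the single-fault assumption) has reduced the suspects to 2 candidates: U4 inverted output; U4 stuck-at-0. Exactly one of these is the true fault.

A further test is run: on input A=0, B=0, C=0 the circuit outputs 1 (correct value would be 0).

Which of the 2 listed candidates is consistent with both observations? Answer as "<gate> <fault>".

U4 inverted output

Evaluate each candidate on input A=0, B=0, C=0:
  U4 inverted output: U1=0, U2=0, U3=0, U4=1 [inverted output] → 1 — matches
  U4 stuck-at-0: U1=0, U2=0, U3=0, U4=0 [stuck-at-0] → 0 — eliminated
Only U4 inverted output reproduces the observed 1.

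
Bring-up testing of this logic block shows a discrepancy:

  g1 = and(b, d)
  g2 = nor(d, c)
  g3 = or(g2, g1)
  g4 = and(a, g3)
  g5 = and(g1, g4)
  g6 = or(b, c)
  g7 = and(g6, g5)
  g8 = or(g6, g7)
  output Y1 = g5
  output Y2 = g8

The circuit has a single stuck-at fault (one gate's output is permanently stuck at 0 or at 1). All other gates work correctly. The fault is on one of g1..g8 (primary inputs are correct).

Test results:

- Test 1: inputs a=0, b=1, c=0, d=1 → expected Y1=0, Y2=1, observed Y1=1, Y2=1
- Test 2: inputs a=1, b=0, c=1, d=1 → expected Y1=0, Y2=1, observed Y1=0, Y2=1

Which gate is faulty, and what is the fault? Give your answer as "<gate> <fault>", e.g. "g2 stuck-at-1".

g4 stuck-at-1

Fault-free values for test 1 (a=0, b=1, c=0, d=1): g1=1, g2=0, g3=1, g4=0, g5=0, g6=1, g7=0, g8=1, giving Y1=0, Y2=1. Observed Y1=1, Y2=1.
Test 1: faults giving observed Y1=1, Y2=1 are {g4 stuck-at-1, g5 stuck-at-1}.
Test 2 (a=1, b=0, c=1, d=1): fault-free g1=0, g2=0, g3=0, g4=0, g5=0, g6=1, g7=0, g8=1 → Y1=0, Y2=1; observed Y1=0, Y2=1. Eliminates g5 stuck-at-1.
Only g4 stuck-at-1 is consistent with every test.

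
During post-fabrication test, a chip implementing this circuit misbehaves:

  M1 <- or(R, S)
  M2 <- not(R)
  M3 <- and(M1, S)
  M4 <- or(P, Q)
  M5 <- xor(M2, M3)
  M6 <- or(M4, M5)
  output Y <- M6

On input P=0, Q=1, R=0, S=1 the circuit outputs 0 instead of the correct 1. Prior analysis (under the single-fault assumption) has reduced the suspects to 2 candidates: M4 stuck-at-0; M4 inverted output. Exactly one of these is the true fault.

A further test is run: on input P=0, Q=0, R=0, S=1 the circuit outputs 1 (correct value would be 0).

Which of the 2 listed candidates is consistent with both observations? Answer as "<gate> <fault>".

M4 inverted output

Evaluate each candidate on input P=0, Q=0, R=0, S=1:
  M4 stuck-at-0: M1=1, M2=1, M3=1, M4=0 [stuck-at-0], M5=0, M6=0 → 0 — eliminated
  M4 inverted output: M1=1, M2=1, M3=1, M4=1 [inverted output], M5=0, M6=1 → 1 — matches
Only M4 inverted output reproduces the observed 1.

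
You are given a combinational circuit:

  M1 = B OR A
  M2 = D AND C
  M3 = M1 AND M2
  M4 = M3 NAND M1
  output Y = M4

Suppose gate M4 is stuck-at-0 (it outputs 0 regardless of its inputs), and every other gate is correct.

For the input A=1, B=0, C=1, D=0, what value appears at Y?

Propagate with M4 forced: M1=1, M2=0, M3=0, M4=0 [stuck-at-0].
So Y = 0. (Without the fault it would be 1.)

0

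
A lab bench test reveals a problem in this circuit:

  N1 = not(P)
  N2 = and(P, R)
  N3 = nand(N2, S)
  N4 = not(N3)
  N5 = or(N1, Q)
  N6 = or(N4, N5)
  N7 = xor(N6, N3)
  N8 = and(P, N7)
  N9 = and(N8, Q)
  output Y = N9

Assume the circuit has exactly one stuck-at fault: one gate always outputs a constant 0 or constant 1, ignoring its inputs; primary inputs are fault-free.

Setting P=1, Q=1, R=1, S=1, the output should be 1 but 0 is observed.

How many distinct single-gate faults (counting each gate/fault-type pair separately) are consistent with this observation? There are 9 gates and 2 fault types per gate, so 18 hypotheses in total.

6

Fault-free: N1=0, N2=1, N3=0, N4=1, N5=1, N6=1, N7=1, N8=1, N9=1 → 1. Observed 0.
  N1: none of the 2 fault types match ✗
  N2: stuck-at-0 ✓; others ✗
  N3: stuck-at-1 ✓; others ✗
  N4: none of the 2 fault types match ✗
  N5: none of the 2 fault types match ✗
  N6: stuck-at-0 ✓; others ✗
  N7: stuck-at-0 ✓; others ✗
  N8: stuck-at-0 ✓; others ✗
  N9: stuck-at-0 ✓; others ✗
Consistent faults: {N2 stuck-at-0, N3 stuck-at-1, N6 stuck-at-0, N7 stuck-at-0, N8 stuck-at-0, N9 stuck-at-0} — 6 in all.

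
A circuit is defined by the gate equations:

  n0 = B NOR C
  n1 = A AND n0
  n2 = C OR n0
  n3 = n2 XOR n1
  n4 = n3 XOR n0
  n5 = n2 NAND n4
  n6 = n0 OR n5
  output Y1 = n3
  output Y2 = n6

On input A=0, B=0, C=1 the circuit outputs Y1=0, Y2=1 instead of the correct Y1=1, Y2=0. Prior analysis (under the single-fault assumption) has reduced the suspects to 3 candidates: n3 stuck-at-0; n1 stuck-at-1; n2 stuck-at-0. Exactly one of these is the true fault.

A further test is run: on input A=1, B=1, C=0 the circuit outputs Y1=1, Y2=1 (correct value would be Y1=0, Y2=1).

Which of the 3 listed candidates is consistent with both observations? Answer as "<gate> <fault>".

Evaluate each candidate on input A=1, B=1, C=0:
  n3 stuck-at-0: n0=0, n1=0, n2=0, n3=0 [stuck-at-0], n4=0, n5=1, n6=1 → Y1=0, Y2=1 — eliminated
  n1 stuck-at-1: n0=0, n1=1 [stuck-at-1], n2=0, n3=1, n4=1, n5=1, n6=1 → Y1=1, Y2=1 — matches
  n2 stuck-at-0: n0=0, n1=0, n2=0 [stuck-at-0], n3=0, n4=0, n5=1, n6=1 → Y1=0, Y2=1 — eliminated
Only n1 stuck-at-1 reproduces the observed Y1=1, Y2=1.

n1 stuck-at-1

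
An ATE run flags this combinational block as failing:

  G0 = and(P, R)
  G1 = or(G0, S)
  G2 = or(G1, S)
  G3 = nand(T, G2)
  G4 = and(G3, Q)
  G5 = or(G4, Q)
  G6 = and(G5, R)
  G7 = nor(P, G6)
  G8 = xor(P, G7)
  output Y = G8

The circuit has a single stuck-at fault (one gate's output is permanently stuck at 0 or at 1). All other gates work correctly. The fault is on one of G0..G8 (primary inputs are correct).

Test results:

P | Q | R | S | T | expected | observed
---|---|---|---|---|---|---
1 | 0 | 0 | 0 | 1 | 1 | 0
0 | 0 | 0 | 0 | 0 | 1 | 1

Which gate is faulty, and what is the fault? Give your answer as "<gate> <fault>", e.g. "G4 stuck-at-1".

G7 stuck-at-1

Fault-free values for test 1 (P=1, Q=0, R=0, S=0, T=1): G0=0, G1=0, G2=0, G3=1, G4=0, G5=0, G6=0, G7=0, G8=1, giving Y=1. Observed 0.
Test 1: faults giving observed 0 are {G7 stuck-at-1, G8 stuck-at-0}.
Test 2 (P=0, Q=0, R=0, S=0, T=0): fault-free G0=0, G1=0, G2=0, G3=1, G4=0, G5=0, G6=0, G7=1, G8=1 → 1; observed 1. Eliminates G8 stuck-at-0.
Only G7 stuck-at-1 is consistent with every test.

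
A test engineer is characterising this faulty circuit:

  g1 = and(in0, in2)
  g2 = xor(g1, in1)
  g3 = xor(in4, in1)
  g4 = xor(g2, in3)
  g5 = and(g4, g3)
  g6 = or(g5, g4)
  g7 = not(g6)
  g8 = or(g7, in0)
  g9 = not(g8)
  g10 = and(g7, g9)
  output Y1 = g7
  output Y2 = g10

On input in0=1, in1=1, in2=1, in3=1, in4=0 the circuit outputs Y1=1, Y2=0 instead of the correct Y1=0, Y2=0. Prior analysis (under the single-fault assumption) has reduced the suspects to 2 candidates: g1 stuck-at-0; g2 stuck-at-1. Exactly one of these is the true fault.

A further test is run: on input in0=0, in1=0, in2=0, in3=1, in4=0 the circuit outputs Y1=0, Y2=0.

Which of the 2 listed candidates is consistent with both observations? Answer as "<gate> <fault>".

Evaluate each candidate on input in0=0, in1=0, in2=0, in3=1, in4=0:
  g1 stuck-at-0: g1=0 [stuck-at-0], g2=0, g3=0, g4=1, g5=0, g6=1, g7=0, g8=0, g9=1, g10=0 → Y1=0, Y2=0 — matches
  g2 stuck-at-1: g1=0, g2=1 [stuck-at-1], g3=0, g4=0, g5=0, g6=0, g7=1, g8=1, g9=0, g10=0 → Y1=1, Y2=0 — eliminated
Only g1 stuck-at-0 reproduces the observed Y1=0, Y2=0.

g1 stuck-at-0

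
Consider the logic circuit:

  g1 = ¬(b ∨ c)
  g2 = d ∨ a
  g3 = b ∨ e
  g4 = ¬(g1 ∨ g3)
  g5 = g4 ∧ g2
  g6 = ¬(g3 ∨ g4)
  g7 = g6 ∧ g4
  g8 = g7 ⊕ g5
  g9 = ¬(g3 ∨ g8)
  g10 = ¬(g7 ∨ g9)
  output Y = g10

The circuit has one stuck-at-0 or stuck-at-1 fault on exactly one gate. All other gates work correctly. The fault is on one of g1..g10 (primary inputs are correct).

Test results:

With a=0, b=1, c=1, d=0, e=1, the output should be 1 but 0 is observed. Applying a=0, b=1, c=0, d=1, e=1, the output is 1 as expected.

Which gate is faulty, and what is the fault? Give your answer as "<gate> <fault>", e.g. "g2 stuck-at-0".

g3 stuck-at-0

Fault-free values for test 1 (a=0, b=1, c=1, d=0, e=1): g1=0, g2=0, g3=1, g4=0, g5=0, g6=0, g7=0, g8=0, g9=0, g10=1, giving Y=1. Observed 0.
Test 1: faults giving observed 0 are {g3 stuck-at-0, g7 stuck-at-1, g9 stuck-at-1, g10 stuck-at-0}.
Test 2 (a=0, b=1, c=0, d=1, e=1): fault-free g1=0, g2=1, g3=1, g4=0, g5=0, g6=0, g7=0, g8=0, g9=0, g10=1 → 1; observed 1. Eliminates g7 stuck-at-1, g9 stuck-at-1, g10 stuck-at-0.
Only g3 stuck-at-0 is consistent with every test.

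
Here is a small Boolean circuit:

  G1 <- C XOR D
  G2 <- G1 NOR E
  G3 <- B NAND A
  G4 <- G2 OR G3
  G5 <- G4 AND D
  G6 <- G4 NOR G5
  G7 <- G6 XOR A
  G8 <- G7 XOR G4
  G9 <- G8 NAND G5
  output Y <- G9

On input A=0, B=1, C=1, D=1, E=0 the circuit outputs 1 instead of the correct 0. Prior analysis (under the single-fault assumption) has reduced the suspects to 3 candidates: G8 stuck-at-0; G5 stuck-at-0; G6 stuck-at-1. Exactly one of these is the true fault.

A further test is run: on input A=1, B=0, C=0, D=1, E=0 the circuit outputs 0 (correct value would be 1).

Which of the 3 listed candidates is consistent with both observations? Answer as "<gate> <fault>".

G6 stuck-at-1

Evaluate each candidate on input A=1, B=0, C=0, D=1, E=0:
  G8 stuck-at-0: G1=1, G2=0, G3=1, G4=1, G5=1, G6=0, G7=1, G8=0 [stuck-at-0], G9=1 → 1 — eliminated
  G5 stuck-at-0: G1=1, G2=0, G3=1, G4=1, G5=0 [stuck-at-0], G6=0, G7=1, G8=0, G9=1 → 1 — eliminated
  G6 stuck-at-1: G1=1, G2=0, G3=1, G4=1, G5=1, G6=1 [stuck-at-1], G7=0, G8=1, G9=0 → 0 — matches
Only G6 stuck-at-1 reproduces the observed 0.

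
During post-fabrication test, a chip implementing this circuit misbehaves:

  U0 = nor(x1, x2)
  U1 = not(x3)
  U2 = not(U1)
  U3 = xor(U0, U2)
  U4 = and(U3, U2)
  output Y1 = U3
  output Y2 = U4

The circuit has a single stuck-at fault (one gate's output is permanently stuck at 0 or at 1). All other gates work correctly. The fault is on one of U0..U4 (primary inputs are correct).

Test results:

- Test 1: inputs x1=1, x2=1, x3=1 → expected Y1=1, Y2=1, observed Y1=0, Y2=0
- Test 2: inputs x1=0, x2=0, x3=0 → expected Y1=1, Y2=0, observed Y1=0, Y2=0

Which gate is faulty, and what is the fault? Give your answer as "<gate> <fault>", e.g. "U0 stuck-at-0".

Fault-free values for test 1 (x1=1, x2=1, x3=1): U0=0, U1=0, U2=1, U3=1, U4=1, giving Y1=1, Y2=1. Observed Y1=0, Y2=0.
Test 1: faults giving observed Y1=0, Y2=0 are {U0 stuck-at-1, U1 stuck-at-1, U2 stuck-at-0, U3 stuck-at-0}.
Test 2 (x1=0, x2=0, x3=0): fault-free U0=1, U1=1, U2=0, U3=1, U4=0 → Y1=1, Y2=0; observed Y1=0, Y2=0. Eliminates U0 stuck-at-1, U1 stuck-at-1, U2 stuck-at-0.
Only U3 stuck-at-0 is consistent with every test.

U3 stuck-at-0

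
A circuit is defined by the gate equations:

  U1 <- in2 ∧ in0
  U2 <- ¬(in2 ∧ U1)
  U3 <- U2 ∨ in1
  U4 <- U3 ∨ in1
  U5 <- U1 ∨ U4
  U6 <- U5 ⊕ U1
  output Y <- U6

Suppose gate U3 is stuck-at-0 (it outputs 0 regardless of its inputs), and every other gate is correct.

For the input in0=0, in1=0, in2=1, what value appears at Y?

0

Propagate with U3 forced: U1=0, U2=1, U3=0 [stuck-at-0], U4=0, U5=0, U6=0.
So Y = 0. (Without the fault it would be 1.)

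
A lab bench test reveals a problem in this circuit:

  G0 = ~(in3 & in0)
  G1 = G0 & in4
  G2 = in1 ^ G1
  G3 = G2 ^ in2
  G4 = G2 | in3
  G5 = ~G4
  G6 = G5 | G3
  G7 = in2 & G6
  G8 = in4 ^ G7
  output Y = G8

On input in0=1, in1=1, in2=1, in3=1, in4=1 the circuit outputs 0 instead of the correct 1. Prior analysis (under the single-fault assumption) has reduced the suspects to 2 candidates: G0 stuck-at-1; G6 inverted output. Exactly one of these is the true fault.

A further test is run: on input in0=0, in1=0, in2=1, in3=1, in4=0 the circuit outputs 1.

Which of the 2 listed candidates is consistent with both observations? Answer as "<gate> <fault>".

G0 stuck-at-1

Evaluate each candidate on input in0=0, in1=0, in2=1, in3=1, in4=0:
  G0 stuck-at-1: G0=1 [stuck-at-1], G1=0, G2=0, G3=1, G4=1, G5=0, G6=1, G7=1, G8=1 → 1 — matches
  G6 inverted output: G0=1, G1=0, G2=0, G3=1, G4=1, G5=0, G6=0 [inverted output], G7=0, G8=0 → 0 — eliminated
Only G0 stuck-at-1 reproduces the observed 1.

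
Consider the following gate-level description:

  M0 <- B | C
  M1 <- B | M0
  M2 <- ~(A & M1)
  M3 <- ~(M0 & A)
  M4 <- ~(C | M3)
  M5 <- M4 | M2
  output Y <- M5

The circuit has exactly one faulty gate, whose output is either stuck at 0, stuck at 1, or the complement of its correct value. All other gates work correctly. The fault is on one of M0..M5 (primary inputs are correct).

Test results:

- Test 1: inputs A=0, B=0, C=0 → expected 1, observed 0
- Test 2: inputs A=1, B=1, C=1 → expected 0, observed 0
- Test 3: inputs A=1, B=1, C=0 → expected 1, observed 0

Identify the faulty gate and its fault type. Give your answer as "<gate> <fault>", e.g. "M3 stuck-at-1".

M5 stuck-at-0

Fault-free values for test 1 (A=0, B=0, C=0): M0=0, M1=0, M2=1, M3=1, M4=0, M5=1, giving Y=1. Observed 0.
Test 1: faults giving observed 0 are {M2 stuck-at-0, M2 inverted output, M5 stuck-at-0, M5 inverted output}.
Test 2 (A=1, B=1, C=1): fault-free M0=1, M1=1, M2=0, M3=0, M4=0, M5=0 → 0; observed 0. Eliminates M2 inverted output, M5 inverted output.
Test 3 (A=1, B=1, C=0): fault-free M0=1, M1=1, M2=0, M3=0, M4=1, M5=1 → 1; observed 0. Eliminates M2 stuck-at-0.
Only M5 stuck-at-0 is consistent with every test.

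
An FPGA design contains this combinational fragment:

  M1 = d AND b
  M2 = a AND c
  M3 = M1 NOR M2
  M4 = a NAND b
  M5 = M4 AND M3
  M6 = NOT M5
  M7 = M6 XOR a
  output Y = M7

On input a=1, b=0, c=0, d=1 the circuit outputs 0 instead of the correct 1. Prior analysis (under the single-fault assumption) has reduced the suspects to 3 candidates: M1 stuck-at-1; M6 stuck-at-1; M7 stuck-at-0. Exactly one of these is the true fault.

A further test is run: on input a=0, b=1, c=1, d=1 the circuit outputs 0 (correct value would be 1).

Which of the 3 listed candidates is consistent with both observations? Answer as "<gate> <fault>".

M7 stuck-at-0

Evaluate each candidate on input a=0, b=1, c=1, d=1:
  M1 stuck-at-1: M1=1 [stuck-at-1], M2=0, M3=0, M4=1, M5=0, M6=1, M7=1 → 1 — eliminated
  M6 stuck-at-1: M1=1, M2=0, M3=0, M4=1, M5=0, M6=1 [stuck-at-1], M7=1 → 1 — eliminated
  M7 stuck-at-0: M1=1, M2=0, M3=0, M4=1, M5=0, M6=1, M7=0 [stuck-at-0] → 0 — matches
Only M7 stuck-at-0 reproduces the observed 0.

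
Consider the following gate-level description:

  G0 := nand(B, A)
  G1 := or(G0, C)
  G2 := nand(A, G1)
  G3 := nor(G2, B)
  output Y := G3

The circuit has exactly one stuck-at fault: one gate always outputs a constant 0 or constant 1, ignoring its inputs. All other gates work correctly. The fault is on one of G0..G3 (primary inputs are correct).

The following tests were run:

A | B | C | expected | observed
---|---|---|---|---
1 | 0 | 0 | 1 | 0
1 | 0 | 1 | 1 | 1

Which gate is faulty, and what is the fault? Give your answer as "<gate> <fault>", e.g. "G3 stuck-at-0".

G0 stuck-at-0

Fault-free values for test 1 (A=1, B=0, C=0): G0=1, G1=1, G2=0, G3=1, giving Y=1. Observed 0.
Test 1: faults giving observed 0 are {G0 stuck-at-0, G1 stuck-at-0, G2 stuck-at-1, G3 stuck-at-0}.
Test 2 (A=1, B=0, C=1): fault-free G0=1, G1=1, G2=0, G3=1 → 1; observed 1. Eliminates G1 stuck-at-0, G2 stuck-at-1, G3 stuck-at-0.
Only G0 stuck-at-0 is consistent with every test.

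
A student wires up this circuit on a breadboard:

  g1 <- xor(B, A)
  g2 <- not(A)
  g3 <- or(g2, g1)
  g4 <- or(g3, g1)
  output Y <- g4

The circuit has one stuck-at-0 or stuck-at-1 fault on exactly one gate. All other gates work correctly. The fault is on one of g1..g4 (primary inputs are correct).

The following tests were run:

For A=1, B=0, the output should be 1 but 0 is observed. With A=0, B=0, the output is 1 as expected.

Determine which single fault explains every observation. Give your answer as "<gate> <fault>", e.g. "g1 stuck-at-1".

g1 stuck-at-0

Fault-free values for test 1 (A=1, B=0): g1=1, g2=0, g3=1, g4=1, giving Y=1. Observed 0.
Test 1: faults giving observed 0 are {g1 stuck-at-0, g4 stuck-at-0}.
Test 2 (A=0, B=0): fault-free g1=0, g2=1, g3=1, g4=1 → 1; observed 1. Eliminates g4 stuck-at-0.
Only g1 stuck-at-0 is consistent with every test.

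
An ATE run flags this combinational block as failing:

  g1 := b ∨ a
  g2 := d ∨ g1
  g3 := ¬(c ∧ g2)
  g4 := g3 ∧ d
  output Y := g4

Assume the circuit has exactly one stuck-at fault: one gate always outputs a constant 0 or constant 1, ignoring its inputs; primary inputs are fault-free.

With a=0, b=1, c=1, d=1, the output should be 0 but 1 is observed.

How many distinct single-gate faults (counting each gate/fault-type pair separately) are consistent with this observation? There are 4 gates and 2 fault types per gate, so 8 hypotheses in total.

Fault-free: g1=1, g2=1, g3=0, g4=0 → 0. Observed 1.
  g1 stuck-at-0: output 0 ✗
  g1 stuck-at-1: output 0 ✗
  g2 stuck-at-0: output 1 ✓
  g2 stuck-at-1: output 0 ✗
  g3 stuck-at-0: output 0 ✗
  g3 stuck-at-1: output 1 ✓
  g4 stuck-at-0: output 0 ✗
  g4 stuck-at-1: output 1 ✓
Consistent faults: {g2 stuck-at-0, g3 stuck-at-1, g4 stuck-at-1} — 3 in all.

3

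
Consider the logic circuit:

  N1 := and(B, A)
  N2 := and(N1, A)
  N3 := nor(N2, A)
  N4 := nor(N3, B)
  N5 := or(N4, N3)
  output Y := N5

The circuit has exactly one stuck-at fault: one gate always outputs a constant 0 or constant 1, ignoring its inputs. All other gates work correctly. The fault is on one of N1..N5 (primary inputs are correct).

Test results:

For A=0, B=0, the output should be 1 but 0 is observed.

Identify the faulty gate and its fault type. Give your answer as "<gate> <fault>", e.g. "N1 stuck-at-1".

N5 stuck-at-0

Fault-free values for test 1 (A=0, B=0): N1=0, N2=0, N3=1, N4=0, N5=1, giving Y=1. Observed 0.
Test 1: faults giving observed 0 are {N5 stuck-at-0}.
Only N5 stuck-at-0 is consistent with every test.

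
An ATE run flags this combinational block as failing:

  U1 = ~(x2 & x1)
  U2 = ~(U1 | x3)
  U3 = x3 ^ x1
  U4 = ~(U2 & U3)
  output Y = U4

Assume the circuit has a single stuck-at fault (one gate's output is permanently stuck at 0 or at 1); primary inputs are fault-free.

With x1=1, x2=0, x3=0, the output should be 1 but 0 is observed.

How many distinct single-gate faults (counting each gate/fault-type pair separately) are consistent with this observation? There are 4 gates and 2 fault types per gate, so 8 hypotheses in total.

Fault-free: U1=1, U2=0, U3=1, U4=1 → 1. Observed 0.
  U1 stuck-at-0: output 0 ✓
  U1 stuck-at-1: output 1 ✗
  U2 stuck-at-0: output 1 ✗
  U2 stuck-at-1: output 0 ✓
  U3 stuck-at-0: output 1 ✗
  U3 stuck-at-1: output 1 ✗
  U4 stuck-at-0: output 0 ✓
  U4 stuck-at-1: output 1 ✗
Consistent faults: {U1 stuck-at-0, U2 stuck-at-1, U4 stuck-at-0} — 3 in all.

3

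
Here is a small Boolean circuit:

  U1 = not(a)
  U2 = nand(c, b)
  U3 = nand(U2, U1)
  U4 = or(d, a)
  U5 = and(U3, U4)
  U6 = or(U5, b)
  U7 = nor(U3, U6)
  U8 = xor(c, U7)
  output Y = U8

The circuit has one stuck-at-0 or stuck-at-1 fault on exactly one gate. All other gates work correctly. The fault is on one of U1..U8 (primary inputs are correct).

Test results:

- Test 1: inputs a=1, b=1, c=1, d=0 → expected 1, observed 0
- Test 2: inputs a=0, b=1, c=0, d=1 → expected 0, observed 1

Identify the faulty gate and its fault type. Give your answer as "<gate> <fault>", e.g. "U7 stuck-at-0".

Fault-free values for test 1 (a=1, b=1, c=1, d=0): U1=0, U2=0, U3=1, U4=1, U5=1, U6=1, U7=0, U8=1, giving Y=1. Observed 0.
Test 1: faults giving observed 0 are {U7 stuck-at-1, U8 stuck-at-0}.
Test 2 (a=0, b=1, c=0, d=1): fault-free U1=1, U2=1, U3=0, U4=1, U5=0, U6=1, U7=0, U8=0 → 0; observed 1. Eliminates U8 stuck-at-0.
Only U7 stuck-at-1 is consistent with every test.

U7 stuck-at-1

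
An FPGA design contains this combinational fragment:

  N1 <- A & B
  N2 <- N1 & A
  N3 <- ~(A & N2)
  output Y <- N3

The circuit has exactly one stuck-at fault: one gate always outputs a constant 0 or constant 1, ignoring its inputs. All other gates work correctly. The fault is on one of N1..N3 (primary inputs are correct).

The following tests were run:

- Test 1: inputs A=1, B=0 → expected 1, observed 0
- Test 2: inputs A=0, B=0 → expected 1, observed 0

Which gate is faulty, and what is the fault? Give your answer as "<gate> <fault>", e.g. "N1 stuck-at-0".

N3 stuck-at-0

Fault-free values for test 1 (A=1, B=0): N1=0, N2=0, N3=1, giving Y=1. Observed 0.
Test 1: faults giving observed 0 are {N1 stuck-at-1, N2 stuck-at-1, N3 stuck-at-0}.
Test 2 (A=0, B=0): fault-free N1=0, N2=0, N3=1 → 1; observed 0. Eliminates N1 stuck-at-1, N2 stuck-at-1.
Only N3 stuck-at-0 is consistent with every test.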